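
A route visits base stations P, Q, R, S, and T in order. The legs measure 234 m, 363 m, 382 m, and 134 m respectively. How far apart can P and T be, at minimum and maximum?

The maximum is all hops collinear in one direction: 234 + 363 + 382 + 134 = 1113.
The longest hop is 382; the others sum to 731. Since 382 ≤ 731, the path can fold back on itself completely, so the minimum distance is 0.

0 ≤ PT ≤ 1113 m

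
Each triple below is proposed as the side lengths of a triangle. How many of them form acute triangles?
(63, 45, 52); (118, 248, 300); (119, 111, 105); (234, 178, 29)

(63,45,52): 45²+52² = 4729 > 3969 = 63² → acute
(118,248,300): 118²+248² = 75428 < 90000 = 300² → obtuse
(119,111,105): 105²+111² = 23346 > 14161 = 119² → acute
(234,178,29): 29+178 ≤ 234, not a triangle
2 of the 4 are acute.

2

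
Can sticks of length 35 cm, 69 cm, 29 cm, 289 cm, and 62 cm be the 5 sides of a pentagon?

No

For a pentagon, each side must be shorter than the sum of the others.
Here the longest side is 289, but the remaining 4 sides sum to only 195.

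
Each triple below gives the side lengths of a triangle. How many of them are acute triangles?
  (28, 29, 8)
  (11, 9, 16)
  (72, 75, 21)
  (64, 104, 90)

(28,29,8): 8²+28² = 848 > 841 = 29² → acute
(11,9,16): 9²+11² = 202 < 256 = 16² → obtuse
(72,75,21): 21²+72² = 5625 = 75² → right
(64,104,90): 64²+90² = 12196 > 10816 = 104² → acute
2 of the 4 are acute.

2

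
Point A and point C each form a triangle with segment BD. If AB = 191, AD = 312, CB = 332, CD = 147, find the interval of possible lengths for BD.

185 < BD < 479

From triangle ABD: |191 − 312| < BD < 191 + 312, i.e. 121 < BD < 503.
From triangle CBD: 185 < BD < 479.
Both must hold, so BD lies in the intersection.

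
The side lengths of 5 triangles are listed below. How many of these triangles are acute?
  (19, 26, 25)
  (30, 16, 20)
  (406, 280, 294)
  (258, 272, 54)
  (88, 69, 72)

(19,26,25): 19²+25² = 986 > 676 = 26² → acute
(30,16,20): 16²+20² = 656 < 900 = 30² → obtuse
(406,280,294): 280²+294² = 164836 = 406² → right
(258,272,54): 54²+258² = 69480 < 73984 = 272² → obtuse
(88,69,72): 69²+72² = 9945 > 7744 = 88² → acute
2 of the 5 are acute.

2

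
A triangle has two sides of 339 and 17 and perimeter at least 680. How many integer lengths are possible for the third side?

32

Triangle inequality: 322 < x < 356. Perimeter ≥ 680 gives x ≥ 680 − 339 − 17 = 324.
So 324 ≤ x < 356; integers 324 through 355: 32 values.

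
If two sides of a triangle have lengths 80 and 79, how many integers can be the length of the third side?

157

The third side lies in the open interval (1, 159).
Integers from 2 to 158 inclusive: 158 − 2 + 1 = 157.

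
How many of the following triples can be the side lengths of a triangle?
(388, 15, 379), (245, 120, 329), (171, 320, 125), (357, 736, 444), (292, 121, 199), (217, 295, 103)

(15,379,388): 15+379 > 388 → valid
(120,245,329): 120+245 > 329 → valid
(125,171,320): 125+171 ≤ 320 → not valid
(357,444,736): 357+444 > 736 → valid
(121,199,292): 121+199 > 292 → valid
(103,217,295): 103+217 > 295 → valid
5 of the 6 triples form a triangle.

5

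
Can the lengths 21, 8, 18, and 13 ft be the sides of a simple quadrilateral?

A quadrilateral exists iff every side is shorter than the sum of the others — equivalently, the longest side is less than the sum of the rest.
Longest side 21 < 39 (sum of the remaining 3), so yes.

Yes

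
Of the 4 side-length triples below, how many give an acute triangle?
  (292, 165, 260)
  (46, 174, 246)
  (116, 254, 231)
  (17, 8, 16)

(292,165,260): 165²+260² = 94825 > 85264 = 292² → acute
(46,174,246): 46+174 ≤ 246, not a triangle
(116,254,231): 116²+231² = 66817 > 64516 = 254² → acute
(17,8,16): 8²+16² = 320 > 289 = 17² → acute
3 of the 4 are acute.

3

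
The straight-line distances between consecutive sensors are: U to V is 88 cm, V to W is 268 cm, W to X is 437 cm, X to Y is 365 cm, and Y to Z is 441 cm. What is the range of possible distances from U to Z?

The maximum is all hops collinear in one direction: 88 + 268 + 437 + 365 + 441 = 1599.
The longest hop is 441; the others sum to 1158. Since 441 ≤ 1158, the path can fold back on itself completely, so the minimum distance is 0.

0 ≤ UZ ≤ 1599 cm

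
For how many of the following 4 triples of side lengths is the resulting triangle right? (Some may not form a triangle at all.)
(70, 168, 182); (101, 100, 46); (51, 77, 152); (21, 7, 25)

1

(70,168,182): 70²+168² = 33124 = 182² → right
(101,100,46): 46²+100² = 12116 > 10201 = 101² → acute
(51,77,152): 51+77 ≤ 152, not a triangle
(21,7,25): 7²+21² = 490 < 625 = 25² → obtuse
1 of the 4 is right.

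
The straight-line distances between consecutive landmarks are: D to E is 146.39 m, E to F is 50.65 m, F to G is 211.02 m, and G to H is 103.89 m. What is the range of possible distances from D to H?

0 ≤ DH ≤ 511.95 m

The maximum is all hops collinear in one direction: 146.39 + 50.65 + 211.02 + 103.89 = 511.95.
The longest hop is 211.02; the others sum to 300.93. Since 211.02 ≤ 300.93, the path can fold back on itself completely, so the minimum distance is 0.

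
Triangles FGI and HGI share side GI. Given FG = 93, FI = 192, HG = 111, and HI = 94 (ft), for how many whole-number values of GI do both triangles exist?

From triangle FGI: 99 < GI < 285.
From triangle HGI: 17 < GI < 205.
Intersection: 99 < GI < 205, so integers 100 through 204: 105 values.

105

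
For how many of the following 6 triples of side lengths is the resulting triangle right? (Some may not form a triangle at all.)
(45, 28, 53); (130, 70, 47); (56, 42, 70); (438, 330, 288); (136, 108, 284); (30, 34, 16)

4

(45,28,53): 28²+45² = 2809 = 53² → right
(130,70,47): 47+70 ≤ 130, not a triangle
(56,42,70): 42²+56² = 4900 = 70² → right
(438,330,288): 288²+330² = 191844 = 438² → right
(136,108,284): 108+136 ≤ 284, not a triangle
(30,34,16): 16²+30² = 1156 = 34² → right
4 of the 6 are right.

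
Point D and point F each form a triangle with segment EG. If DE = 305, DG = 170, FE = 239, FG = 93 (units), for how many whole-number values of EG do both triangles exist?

From triangle DEG: 135 < EG < 475.
From triangle FEG: 146 < EG < 332.
Intersection: 146 < EG < 332, so integers 147 through 331: 185 values.

185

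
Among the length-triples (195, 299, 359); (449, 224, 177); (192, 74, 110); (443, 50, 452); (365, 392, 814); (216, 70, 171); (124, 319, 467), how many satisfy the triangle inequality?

3

(195,299,359): 195+299 > 359 → valid
(177,224,449): 177+224 ≤ 449 → not valid
(74,110,192): 74+110 ≤ 192 → not valid
(50,443,452): 50+443 > 452 → valid
(365,392,814): 365+392 ≤ 814 → not valid
(70,171,216): 70+171 > 216 → valid
(124,319,467): 124+319 ≤ 467 → not valid
3 of the 7 triples form a triangle.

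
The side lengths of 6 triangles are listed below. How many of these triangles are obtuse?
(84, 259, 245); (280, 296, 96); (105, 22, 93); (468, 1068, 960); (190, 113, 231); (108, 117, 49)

(84,259,245): 84²+245² = 67081 = 259² → right
(280,296,96): 96²+280² = 87616 = 296² → right
(105,22,93): 22²+93² = 9133 < 11025 = 105² → obtuse
(468,1068,960): 468²+960² = 1140624 = 1068² → right
(190,113,231): 113²+190² = 48869 < 53361 = 231² → obtuse
(108,117,49): 49²+108² = 14065 > 13689 = 117² → acute
2 of the 6 are obtuse.

2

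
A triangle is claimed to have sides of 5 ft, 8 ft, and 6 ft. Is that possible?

Yes

The longest side is 8, and the other two sum to 11.
Since 11 > 8, the triangle inequality holds.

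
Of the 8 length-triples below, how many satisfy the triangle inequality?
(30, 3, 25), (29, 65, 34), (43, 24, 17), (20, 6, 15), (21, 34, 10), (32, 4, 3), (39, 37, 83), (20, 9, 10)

1

(3,25,30): 3+25 ≤ 30 → not valid
(29,34,65): 29+34 ≤ 65 → not valid
(17,24,43): 17+24 ≤ 43 → not valid
(6,15,20): 6+15 > 20 → valid
(10,21,34): 10+21 ≤ 34 → not valid
(3,4,32): 3+4 ≤ 32 → not valid
(37,39,83): 37+39 ≤ 83 → not valid
(9,10,20): 9+10 ≤ 20 → not valid
1 of the 8 triples forms a triangle.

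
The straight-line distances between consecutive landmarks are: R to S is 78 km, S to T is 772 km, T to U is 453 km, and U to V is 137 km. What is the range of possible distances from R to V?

104 ≤ RV ≤ 1440 km

The maximum is all hops collinear in one direction: 78 + 772 + 453 + 137 = 1440.
The longest hop is 772; the others sum to 668. Folding the others back against it leaves at least 772 − 668 = 104.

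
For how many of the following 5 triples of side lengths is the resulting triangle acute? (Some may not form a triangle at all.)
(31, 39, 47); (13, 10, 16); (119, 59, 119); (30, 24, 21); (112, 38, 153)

4

(31,39,47): 31²+39² = 2482 > 2209 = 47² → acute
(13,10,16): 10²+13² = 269 > 256 = 16² → acute
(119,59,119): 59²+119² = 17642 > 14161 = 119² → acute
(30,24,21): 21²+24² = 1017 > 900 = 30² → acute
(112,38,153): 38+112 ≤ 153, not a triangle
4 of the 5 are acute.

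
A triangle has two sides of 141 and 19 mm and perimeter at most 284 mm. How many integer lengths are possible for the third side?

Triangle inequality: 122 < x < 160. Perimeter ≤ 284 gives x ≤ 284 − 141 − 19 = 124.
So 122 < x ≤ 124; integers 123 through 124: 2 values.

2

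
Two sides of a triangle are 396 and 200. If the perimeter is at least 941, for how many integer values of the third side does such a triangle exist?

251

Triangle inequality: 196 < x < 596. Perimeter ≥ 941 gives x ≥ 941 − 396 − 200 = 345.
So 345 ≤ x < 596; integers 345 through 595: 251 values.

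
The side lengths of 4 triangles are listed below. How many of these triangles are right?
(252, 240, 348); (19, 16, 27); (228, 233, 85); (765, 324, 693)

2

(252,240,348): 240²+252² = 121104 = 348² → right
(19,16,27): 16²+19² = 617 < 729 = 27² → obtuse
(228,233,85): 85²+228² = 59209 > 54289 = 233² → acute
(765,324,693): 324²+693² = 585225 = 765² → right
2 of the 4 are right.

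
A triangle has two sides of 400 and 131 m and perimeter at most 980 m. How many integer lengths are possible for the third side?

Triangle inequality: 269 < x < 531. Perimeter ≤ 980 gives x ≤ 980 − 400 − 131 = 449.
So 269 < x ≤ 449; integers 270 through 449: 180 values.

180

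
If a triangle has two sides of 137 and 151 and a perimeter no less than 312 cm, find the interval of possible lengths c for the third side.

24 ≤ c < 288

Triangle inequality alone gives 14 < c < 288.
The perimeter condition gives c ≥ 312 − 137 − 151 = 24.
Intersecting the two: 24 ≤ c < 288.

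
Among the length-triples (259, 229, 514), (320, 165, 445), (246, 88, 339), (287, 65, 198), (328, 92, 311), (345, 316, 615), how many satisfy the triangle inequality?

3

(229,259,514): 229+259 ≤ 514 → not valid
(165,320,445): 165+320 > 445 → valid
(88,246,339): 88+246 ≤ 339 → not valid
(65,198,287): 65+198 ≤ 287 → not valid
(92,311,328): 92+311 > 328 → valid
(316,345,615): 316+345 > 615 → valid
3 of the 6 triples form a triangle.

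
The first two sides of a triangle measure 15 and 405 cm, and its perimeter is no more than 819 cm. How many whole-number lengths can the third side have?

Triangle inequality: 390 < x < 420. Perimeter ≤ 819 gives x ≤ 819 − 15 − 405 = 399.
So 390 < x ≤ 399; integers 391 through 399: 9 values.

9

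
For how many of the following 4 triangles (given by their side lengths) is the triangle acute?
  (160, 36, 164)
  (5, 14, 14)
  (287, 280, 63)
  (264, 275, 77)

1

(160,36,164): 36²+160² = 26896 = 164² → right
(5,14,14): 5²+14² = 221 > 196 = 14² → acute
(287,280,63): 63²+280² = 82369 = 287² → right
(264,275,77): 77²+264² = 75625 = 275² → right
1 of the 4 is acute.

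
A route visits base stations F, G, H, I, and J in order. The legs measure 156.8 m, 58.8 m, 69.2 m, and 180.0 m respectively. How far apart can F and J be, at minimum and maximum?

0 ≤ FJ ≤ 464.8 m

The maximum is all hops collinear in one direction: 156.8 + 58.8 + 69.2 + 180.0 = 464.8.
The longest hop is 180.0; the others sum to 284.8. Since 180.0 ≤ 284.8, the path can fold back on itself completely, so the minimum distance is 0.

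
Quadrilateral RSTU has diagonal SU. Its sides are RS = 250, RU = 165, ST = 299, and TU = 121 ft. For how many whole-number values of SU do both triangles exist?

236

From triangle RSU: 85 < SU < 415.
From triangle TSU: 178 < SU < 420.
Intersection: 178 < SU < 415, so integers 179 through 414: 236 values.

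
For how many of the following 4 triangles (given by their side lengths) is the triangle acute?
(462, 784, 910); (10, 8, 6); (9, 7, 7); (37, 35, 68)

1

(462,784,910): 462²+784² = 828100 = 910² → right
(10,8,6): 6²+8² = 100 = 10² → right
(9,7,7): 7²+7² = 98 > 81 = 9² → acute
(37,35,68): 35²+37² = 2594 < 4624 = 68² → obtuse
1 of the 4 is acute.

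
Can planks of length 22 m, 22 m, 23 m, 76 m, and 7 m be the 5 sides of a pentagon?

For a pentagon, each side must be shorter than the sum of the others.
Here the longest side is 76, but the remaining 4 sides sum to only 74.

No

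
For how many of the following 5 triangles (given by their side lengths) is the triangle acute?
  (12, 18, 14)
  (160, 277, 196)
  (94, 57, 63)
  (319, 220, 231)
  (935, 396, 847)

(12,18,14): 12²+14² = 340 > 324 = 18² → acute
(160,277,196): 160²+196² = 64016 < 76729 = 277² → obtuse
(94,57,63): 57²+63² = 7218 < 8836 = 94² → obtuse
(319,220,231): 220²+231² = 101761 = 319² → right
(935,396,847): 396²+847² = 874225 = 935² → right
1 of the 5 is acute.

1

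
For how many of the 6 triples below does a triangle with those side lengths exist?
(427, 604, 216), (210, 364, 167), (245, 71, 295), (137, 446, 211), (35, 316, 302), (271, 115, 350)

(216,427,604): 216+427 > 604 → valid
(167,210,364): 167+210 > 364 → valid
(71,245,295): 71+245 > 295 → valid
(137,211,446): 137+211 ≤ 446 → not valid
(35,302,316): 35+302 > 316 → valid
(115,271,350): 115+271 > 350 → valid
5 of the 6 triples form a triangle.

5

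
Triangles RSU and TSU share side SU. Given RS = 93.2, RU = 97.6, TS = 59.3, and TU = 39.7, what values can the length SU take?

19.6 < SU < 99.0

From triangle RSU: |93.2 − 97.6| < SU < 93.2 + 97.6, i.e. 4.4 < SU < 190.8.
From triangle TSU: 19.6 < SU < 99.0.
Both must hold, so SU lies in the intersection.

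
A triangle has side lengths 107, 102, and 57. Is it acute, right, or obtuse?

Compare the square of the longest side to the sum of squares of the other two: 57² + 102² = 13653 > 11449 = 107².

acute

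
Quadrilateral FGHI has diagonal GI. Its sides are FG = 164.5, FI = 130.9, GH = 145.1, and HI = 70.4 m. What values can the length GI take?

74.7 < GI < 215.5

From triangle FGI: |164.5 − 130.9| < GI < 164.5 + 130.9, i.e. 33.6 < GI < 295.4.
From triangle HGI: 74.7 < GI < 215.5.
Both must hold, so GI lies in the intersection.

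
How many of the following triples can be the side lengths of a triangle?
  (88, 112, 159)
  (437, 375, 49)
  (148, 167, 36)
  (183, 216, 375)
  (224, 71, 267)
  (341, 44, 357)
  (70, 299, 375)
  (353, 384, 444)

(88,112,159): 88+112 > 159 → valid
(49,375,437): 49+375 ≤ 437 → not valid
(36,148,167): 36+148 > 167 → valid
(183,216,375): 183+216 > 375 → valid
(71,224,267): 71+224 > 267 → valid
(44,341,357): 44+341 > 357 → valid
(70,299,375): 70+299 ≤ 375 → not valid
(353,384,444): 353+384 > 444 → valid
6 of the 8 triples form a triangle.

6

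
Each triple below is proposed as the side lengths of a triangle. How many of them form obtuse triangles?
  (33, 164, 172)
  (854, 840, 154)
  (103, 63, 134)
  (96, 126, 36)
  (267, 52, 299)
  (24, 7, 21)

5

(33,164,172): 33²+164² = 27985 < 29584 = 172² → obtuse
(854,840,154): 154²+840² = 729316 = 854² → right
(103,63,134): 63²+103² = 14578 < 17956 = 134² → obtuse
(96,126,36): 36²+96² = 10512 < 15876 = 126² → obtuse
(267,52,299): 52²+267² = 73993 < 89401 = 299² → obtuse
(24,7,21): 7²+21² = 490 < 576 = 24² → obtuse
5 of the 6 are obtuse.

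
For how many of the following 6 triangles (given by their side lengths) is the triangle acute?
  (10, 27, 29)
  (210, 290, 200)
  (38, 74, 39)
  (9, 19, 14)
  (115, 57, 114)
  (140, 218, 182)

2

(10,27,29): 10²+27² = 829 < 841 = 29² → obtuse
(210,290,200): 200²+210² = 84100 = 290² → right
(38,74,39): 38²+39² = 2965 < 5476 = 74² → obtuse
(9,19,14): 9²+14² = 277 < 361 = 19² → obtuse
(115,57,114): 57²+114² = 16245 > 13225 = 115² → acute
(140,218,182): 140²+182² = 52724 > 47524 = 218² → acute
2 of the 6 are acute.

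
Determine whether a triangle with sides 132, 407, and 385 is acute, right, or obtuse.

Compare the square of the longest side to the sum of squares of the other two: 132² + 385² = 165649 = 407².

right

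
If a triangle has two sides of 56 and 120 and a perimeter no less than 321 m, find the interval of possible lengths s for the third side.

145 ≤ s < 176

Triangle inequality alone gives 64 < s < 176.
The perimeter condition gives s ≥ 321 − 56 − 120 = 145.
Intersecting the two: 145 ≤ s < 176.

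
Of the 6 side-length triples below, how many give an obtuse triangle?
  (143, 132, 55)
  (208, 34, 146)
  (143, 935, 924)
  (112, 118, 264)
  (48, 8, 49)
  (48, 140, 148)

(143,132,55): 55²+132² = 20449 = 143² → right
(208,34,146): 34+146 ≤ 208, not a triangle
(143,935,924): 143²+924² = 874225 = 935² → right
(112,118,264): 112+118 ≤ 264, not a triangle
(48,8,49): 8²+48² = 2368 < 2401 = 49² → obtuse
(48,140,148): 48²+140² = 21904 = 148² → right
1 of the 6 is obtuse.

1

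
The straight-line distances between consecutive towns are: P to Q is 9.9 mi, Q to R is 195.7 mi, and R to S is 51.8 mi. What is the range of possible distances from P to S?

The maximum is all hops collinear in one direction: 9.9 + 195.7 + 51.8 = 257.4.
The longest hop is 195.7; the others sum to 61.7. Folding the others back against it leaves at least 195.7 − 61.7 = 134.0.

134.0 ≤ PS ≤ 257.4 mi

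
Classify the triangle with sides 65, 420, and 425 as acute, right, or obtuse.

Compare the square of the longest side to the sum of squares of the other two: 65² + 420² = 180625 = 425².

right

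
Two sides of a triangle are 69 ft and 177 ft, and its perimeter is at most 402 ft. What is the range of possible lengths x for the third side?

108 < x ≤ 156 ft

Triangle inequality alone gives 108 < x < 246.
The perimeter condition gives x ≤ 402 − 69 − 177 = 156.
Intersecting the two: 108 < x ≤ 156.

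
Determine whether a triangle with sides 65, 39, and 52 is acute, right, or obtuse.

Compare the square of the longest side to the sum of squares of the other two: 39² + 52² = 4225 = 65².

right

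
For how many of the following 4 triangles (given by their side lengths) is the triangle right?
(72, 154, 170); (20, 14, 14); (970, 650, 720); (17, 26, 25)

2

(72,154,170): 72²+154² = 28900 = 170² → right
(20,14,14): 14²+14² = 392 < 400 = 20² → obtuse
(970,650,720): 650²+720² = 940900 = 970² → right
(17,26,25): 17²+25² = 914 > 676 = 26² → acute
2 of the 4 are right.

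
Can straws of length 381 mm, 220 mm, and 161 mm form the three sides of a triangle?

No

The two shorter sides sum to 381, exactly equal to the longest side 381.
That gives only a degenerate (flat) triangle — the inequality must be strict.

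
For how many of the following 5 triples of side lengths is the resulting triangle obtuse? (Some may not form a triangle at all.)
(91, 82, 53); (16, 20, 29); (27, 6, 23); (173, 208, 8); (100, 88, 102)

(91,82,53): 53²+82² = 9533 > 8281 = 91² → acute
(16,20,29): 16²+20² = 656 < 841 = 29² → obtuse
(27,6,23): 6²+23² = 565 < 729 = 27² → obtuse
(173,208,8): 8+173 ≤ 208, not a triangle
(100,88,102): 88²+100² = 17744 > 10404 = 102² → acute
2 of the 5 are obtuse.

2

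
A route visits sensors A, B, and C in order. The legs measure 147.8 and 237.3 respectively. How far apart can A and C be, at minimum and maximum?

By the triangle inequality, |147.8 − 237.3| ≤ AC ≤ 147.8 + 237.3.

89.5 ≤ AC ≤ 385.1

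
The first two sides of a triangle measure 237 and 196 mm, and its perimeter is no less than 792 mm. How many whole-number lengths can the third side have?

74

Triangle inequality: 41 < x < 433. Perimeter ≥ 792 gives x ≥ 792 − 237 − 196 = 359.
So 359 ≤ x < 433; integers 359 through 432: 74 values.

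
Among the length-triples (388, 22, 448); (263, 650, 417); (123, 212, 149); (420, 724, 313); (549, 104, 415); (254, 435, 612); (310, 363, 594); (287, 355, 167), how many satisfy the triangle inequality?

(22,388,448): 22+388 ≤ 448 → not valid
(263,417,650): 263+417 > 650 → valid
(123,149,212): 123+149 > 212 → valid
(313,420,724): 313+420 > 724 → valid
(104,415,549): 104+415 ≤ 549 → not valid
(254,435,612): 254+435 > 612 → valid
(310,363,594): 310+363 > 594 → valid
(167,287,355): 167+287 > 355 → valid
6 of the 8 triples form a triangle.

6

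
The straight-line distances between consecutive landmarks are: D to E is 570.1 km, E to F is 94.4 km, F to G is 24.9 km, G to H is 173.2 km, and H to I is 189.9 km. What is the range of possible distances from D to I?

87.7 ≤ DI ≤ 1052.5 km

The maximum is all hops collinear in one direction: 570.1 + 94.4 + 24.9 + 173.2 + 189.9 = 1052.5.
The longest hop is 570.1; the others sum to 482.4. Folding the others back against it leaves at least 570.1 − 482.4 = 87.7.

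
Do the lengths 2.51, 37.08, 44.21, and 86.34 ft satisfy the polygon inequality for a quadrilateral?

No

For a quadrilateral, each side must be shorter than the sum of the others.
Here the longest side is 86.34, but the remaining 3 sides sum to only 83.80.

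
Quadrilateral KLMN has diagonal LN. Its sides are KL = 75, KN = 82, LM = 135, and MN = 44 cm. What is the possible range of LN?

From triangle KLN: |75 − 82| < LN < 75 + 82, i.e. 7 < LN < 157.
From triangle MLN: 91 < LN < 179.
Both must hold, so LN lies in the intersection.

91 < LN < 157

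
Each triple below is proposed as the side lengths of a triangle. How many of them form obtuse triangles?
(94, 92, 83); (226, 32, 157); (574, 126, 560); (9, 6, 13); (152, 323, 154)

(94,92,83): 83²+92² = 15353 > 8836 = 94² → acute
(226,32,157): 32+157 ≤ 226, not a triangle
(574,126,560): 126²+560² = 329476 = 574² → right
(9,6,13): 6²+9² = 117 < 169 = 13² → obtuse
(152,323,154): 152+154 ≤ 323, not a triangle
1 of the 5 is obtuse.

1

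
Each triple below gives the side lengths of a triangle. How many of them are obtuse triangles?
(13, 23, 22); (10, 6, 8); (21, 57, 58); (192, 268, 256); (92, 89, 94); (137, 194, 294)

1

(13,23,22): 13²+22² = 653 > 529 = 23² → acute
(10,6,8): 6²+8² = 100 = 10² → right
(21,57,58): 21²+57² = 3690 > 3364 = 58² → acute
(192,268,256): 192²+256² = 102400 > 71824 = 268² → acute
(92,89,94): 89²+92² = 16385 > 8836 = 94² → acute
(137,194,294): 137²+194² = 56405 < 86436 = 294² → obtuse
1 of the 6 is obtuse.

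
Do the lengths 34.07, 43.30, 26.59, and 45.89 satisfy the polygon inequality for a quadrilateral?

A quadrilateral exists iff every side is shorter than the sum of the others — equivalently, the longest side is less than the sum of the rest.
Longest side 45.89 < 103.96 (sum of the remaining 3), so yes.

Yes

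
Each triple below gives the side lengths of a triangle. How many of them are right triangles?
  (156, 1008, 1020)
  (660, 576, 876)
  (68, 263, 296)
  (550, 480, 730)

(156,1008,1020): 156²+1008² = 1040400 = 1020² → right
(660,576,876): 576²+660² = 767376 = 876² → right
(68,263,296): 68²+263² = 73793 < 87616 = 296² → obtuse
(550,480,730): 480²+550² = 532900 = 730² → right
3 of the 4 are right.

3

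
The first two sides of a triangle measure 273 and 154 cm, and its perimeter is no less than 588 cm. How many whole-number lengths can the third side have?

Triangle inequality: 119 < x < 427. Perimeter ≥ 588 gives x ≥ 588 − 273 − 154 = 161.
So 161 ≤ x < 427; integers 161 through 426: 266 values.

266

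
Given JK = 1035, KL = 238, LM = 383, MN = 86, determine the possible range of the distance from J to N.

The maximum is all hops collinear in one direction: 1035 + 238 + 383 + 86 = 1742.
The longest hop is 1035; the others sum to 707. Folding the others back against it leaves at least 1035 − 707 = 328.

328 ≤ JN ≤ 1742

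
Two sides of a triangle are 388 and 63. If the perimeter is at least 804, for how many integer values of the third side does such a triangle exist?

98

Triangle inequality: 325 < x < 451. Perimeter ≥ 804 gives x ≥ 804 − 388 − 63 = 353.
So 353 ≤ x < 451; integers 353 through 450: 98 values.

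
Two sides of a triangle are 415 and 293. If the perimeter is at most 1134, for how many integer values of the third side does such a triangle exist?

304

Triangle inequality: 122 < x < 708. Perimeter ≤ 1134 gives x ≤ 1134 − 415 − 293 = 426.
So 122 < x ≤ 426; integers 123 through 426: 304 values.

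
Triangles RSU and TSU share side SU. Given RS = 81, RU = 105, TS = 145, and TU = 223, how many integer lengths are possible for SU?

From triangle RSU: 24 < SU < 186.
From triangle TSU: 78 < SU < 368.
Intersection: 78 < SU < 186, so integers 79 through 185: 107 values.

107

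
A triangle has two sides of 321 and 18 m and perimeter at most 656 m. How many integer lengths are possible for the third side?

Triangle inequality: 303 < x < 339. Perimeter ≤ 656 gives x ≤ 656 − 321 − 18 = 317.
So 303 < x ≤ 317; integers 304 through 317: 14 values.

14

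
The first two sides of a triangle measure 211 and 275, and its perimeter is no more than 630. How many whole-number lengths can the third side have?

Triangle inequality: 64 < x < 486. Perimeter ≤ 630 gives x ≤ 630 − 211 − 275 = 144.
So 64 < x ≤ 144; integers 65 through 144: 80 values.

80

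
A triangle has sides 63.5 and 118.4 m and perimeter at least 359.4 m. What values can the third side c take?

177.5 ≤ c < 181.9 m

Triangle inequality alone gives 54.9 < c < 181.9.
The perimeter condition gives c ≥ 359.4 − 63.5 − 118.4 = 177.5.
Intersecting the two: 177.5 ≤ c < 181.9.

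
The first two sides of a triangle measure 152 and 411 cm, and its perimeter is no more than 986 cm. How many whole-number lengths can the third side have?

164

Triangle inequality: 259 < x < 563. Perimeter ≤ 986 gives x ≤ 986 − 152 − 411 = 423.
So 259 < x ≤ 423; integers 260 through 423: 164 values.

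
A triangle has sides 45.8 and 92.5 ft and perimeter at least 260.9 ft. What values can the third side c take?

122.6 ≤ c < 138.3

Triangle inequality alone gives 46.7 < c < 138.3.
The perimeter condition gives c ≥ 260.9 − 45.8 − 92.5 = 122.6.
Intersecting the two: 122.6 ≤ c < 138.3.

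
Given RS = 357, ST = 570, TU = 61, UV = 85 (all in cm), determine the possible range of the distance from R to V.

The maximum is all hops collinear in one direction: 357 + 570 + 61 + 85 = 1073.
The longest hop is 570; the others sum to 503. Folding the others back against it leaves at least 570 − 503 = 67.

67 ≤ RV ≤ 1073 cm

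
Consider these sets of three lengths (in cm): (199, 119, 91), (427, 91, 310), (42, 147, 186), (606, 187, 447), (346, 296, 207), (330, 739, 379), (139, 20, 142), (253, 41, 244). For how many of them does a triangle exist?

(91,119,199): 91+119 > 199 → valid
(91,310,427): 91+310 ≤ 427 → not valid
(42,147,186): 42+147 > 186 → valid
(187,447,606): 187+447 > 606 → valid
(207,296,346): 207+296 > 346 → valid
(330,379,739): 330+379 ≤ 739 → not valid
(20,139,142): 20+139 > 142 → valid
(41,244,253): 41+244 > 253 → valid
6 of the 8 triples form a triangle.

6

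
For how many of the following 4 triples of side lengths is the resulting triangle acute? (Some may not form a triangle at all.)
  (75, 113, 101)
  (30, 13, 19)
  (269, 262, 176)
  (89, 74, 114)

3

(75,113,101): 75²+101² = 15826 > 12769 = 113² → acute
(30,13,19): 13²+19² = 530 < 900 = 30² → obtuse
(269,262,176): 176²+262² = 99620 > 72361 = 269² → acute
(89,74,114): 74²+89² = 13397 > 12996 = 114² → acute
3 of the 4 are acute.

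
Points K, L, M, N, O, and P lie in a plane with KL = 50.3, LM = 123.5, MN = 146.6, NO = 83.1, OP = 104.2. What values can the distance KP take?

0 ≤ KP ≤ 507.7

The maximum is all hops collinear in one direction: 50.3 + 123.5 + 146.6 + 83.1 + 104.2 = 507.7.
The longest hop is 146.6; the others sum to 361.1. Since 146.6 ≤ 361.1, the path can fold back on itself completely, so the minimum distance is 0.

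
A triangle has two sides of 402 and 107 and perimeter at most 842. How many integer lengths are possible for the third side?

38

Triangle inequality: 295 < x < 509. Perimeter ≤ 842 gives x ≤ 842 − 402 − 107 = 333.
So 295 < x ≤ 333; integers 296 through 333: 38 values.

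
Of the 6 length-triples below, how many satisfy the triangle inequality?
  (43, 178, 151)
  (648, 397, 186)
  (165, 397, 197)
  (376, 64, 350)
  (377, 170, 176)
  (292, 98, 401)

2

(43,151,178): 43+151 > 178 → valid
(186,397,648): 186+397 ≤ 648 → not valid
(165,197,397): 165+197 ≤ 397 → not valid
(64,350,376): 64+350 > 376 → valid
(170,176,377): 170+176 ≤ 377 → not valid
(98,292,401): 98+292 ≤ 401 → not valid
2 of the 6 triples form a triangle.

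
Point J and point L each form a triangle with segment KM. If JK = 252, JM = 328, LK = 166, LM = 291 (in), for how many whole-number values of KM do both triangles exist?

331

From triangle JKM: 76 < KM < 580.
From triangle LKM: 125 < KM < 457.
Intersection: 125 < KM < 457, so integers 126 through 456: 331 values.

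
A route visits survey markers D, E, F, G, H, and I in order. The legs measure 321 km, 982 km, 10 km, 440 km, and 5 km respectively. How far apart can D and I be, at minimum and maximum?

The maximum is all hops collinear in one direction: 321 + 982 + 10 + 440 + 5 = 1758.
The longest hop is 982; the others sum to 776. Folding the others back against it leaves at least 982 − 776 = 206.

206 ≤ DI ≤ 1758 km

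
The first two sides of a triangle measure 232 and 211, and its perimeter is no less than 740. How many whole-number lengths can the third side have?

Triangle inequality: 21 < x < 443. Perimeter ≥ 740 gives x ≥ 740 − 232 − 211 = 297.
So 297 ≤ x < 443; integers 297 through 442: 146 values.

146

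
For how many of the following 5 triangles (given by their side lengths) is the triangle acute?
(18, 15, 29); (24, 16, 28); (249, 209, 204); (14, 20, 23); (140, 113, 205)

3

(18,15,29): 15²+18² = 549 < 841 = 29² → obtuse
(24,16,28): 16²+24² = 832 > 784 = 28² → acute
(249,209,204): 204²+209² = 85297 > 62001 = 249² → acute
(14,20,23): 14²+20² = 596 > 529 = 23² → acute
(140,113,205): 113²+140² = 32369 < 42025 = 205² → obtuse
3 of the 5 are acute.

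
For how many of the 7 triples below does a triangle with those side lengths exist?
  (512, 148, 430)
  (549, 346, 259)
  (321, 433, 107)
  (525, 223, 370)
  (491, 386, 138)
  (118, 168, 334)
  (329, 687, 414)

5

(148,430,512): 148+430 > 512 → valid
(259,346,549): 259+346 > 549 → valid
(107,321,433): 107+321 ≤ 433 → not valid
(223,370,525): 223+370 > 525 → valid
(138,386,491): 138+386 > 491 → valid
(118,168,334): 118+168 ≤ 334 → not valid
(329,414,687): 329+414 > 687 → valid
5 of the 7 triples form a triangle.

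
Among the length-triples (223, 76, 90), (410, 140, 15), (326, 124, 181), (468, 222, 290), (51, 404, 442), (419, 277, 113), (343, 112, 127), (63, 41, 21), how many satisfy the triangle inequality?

(76,90,223): 76+90 ≤ 223 → not valid
(15,140,410): 15+140 ≤ 410 → not valid
(124,181,326): 124+181 ≤ 326 → not valid
(222,290,468): 222+290 > 468 → valid
(51,404,442): 51+404 > 442 → valid
(113,277,419): 113+277 ≤ 419 → not valid
(112,127,343): 112+127 ≤ 343 → not valid
(21,41,63): 21+41 ≤ 63 → not valid
2 of the 8 triples form a triangle.

2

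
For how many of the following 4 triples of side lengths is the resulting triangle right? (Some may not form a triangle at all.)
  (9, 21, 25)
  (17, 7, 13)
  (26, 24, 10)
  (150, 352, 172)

1

(9,21,25): 9²+21² = 522 < 625 = 25² → obtuse
(17,7,13): 7²+13² = 218 < 289 = 17² → obtuse
(26,24,10): 10²+24² = 676 = 26² → right
(150,352,172): 150+172 ≤ 352, not a triangle
1 of the 4 is right.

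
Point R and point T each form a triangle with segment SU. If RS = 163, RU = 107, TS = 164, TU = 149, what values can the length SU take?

56 < SU < 270

From triangle RSU: |163 − 107| < SU < 163 + 107, i.e. 56 < SU < 270.
From triangle TSU: 15 < SU < 313.
Both must hold, so SU lies in the intersection.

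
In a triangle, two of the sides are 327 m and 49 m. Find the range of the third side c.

278 < c < 376 (m)

By the triangle inequality, c must be less than 327 + 49 = 376 and greater than |327 − 49| = 278.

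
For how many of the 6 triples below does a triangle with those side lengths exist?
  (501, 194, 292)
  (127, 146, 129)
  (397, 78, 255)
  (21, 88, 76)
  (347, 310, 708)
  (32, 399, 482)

2

(194,292,501): 194+292 ≤ 501 → not valid
(127,129,146): 127+129 > 146 → valid
(78,255,397): 78+255 ≤ 397 → not valid
(21,76,88): 21+76 > 88 → valid
(310,347,708): 310+347 ≤ 708 → not valid
(32,399,482): 32+399 ≤ 482 → not valid
2 of the 6 triples form a triangle.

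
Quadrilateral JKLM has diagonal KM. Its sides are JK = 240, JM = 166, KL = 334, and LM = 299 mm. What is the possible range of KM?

From triangle JKM: |240 − 166| < KM < 240 + 166, i.e. 74 < KM < 406.
From triangle LKM: 35 < KM < 633.
Both must hold, so KM lies in the intersection.

74 < KM < 406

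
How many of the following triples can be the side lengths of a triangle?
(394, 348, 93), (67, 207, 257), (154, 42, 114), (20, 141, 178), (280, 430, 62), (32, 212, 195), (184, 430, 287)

5

(93,348,394): 93+348 > 394 → valid
(67,207,257): 67+207 > 257 → valid
(42,114,154): 42+114 > 154 → valid
(20,141,178): 20+141 ≤ 178 → not valid
(62,280,430): 62+280 ≤ 430 → not valid
(32,195,212): 32+195 > 212 → valid
(184,287,430): 184+287 > 430 → valid
5 of the 7 triples form a triangle.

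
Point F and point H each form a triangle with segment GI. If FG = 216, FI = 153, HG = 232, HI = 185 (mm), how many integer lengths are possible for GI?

305

From triangle FGI: 63 < GI < 369.
From triangle HGI: 47 < GI < 417.
Intersection: 63 < GI < 369, so integers 64 through 368: 305 values.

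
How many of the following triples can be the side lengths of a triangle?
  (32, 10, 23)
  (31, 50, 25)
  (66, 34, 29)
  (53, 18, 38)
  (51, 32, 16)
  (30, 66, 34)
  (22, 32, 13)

4

(10,23,32): 10+23 > 32 → valid
(25,31,50): 25+31 > 50 → valid
(29,34,66): 29+34 ≤ 66 → not valid
(18,38,53): 18+38 > 53 → valid
(16,32,51): 16+32 ≤ 51 → not valid
(30,34,66): 30+34 ≤ 66 → not valid
(13,22,32): 13+22 > 32 → valid
4 of the 7 triples form a triangle.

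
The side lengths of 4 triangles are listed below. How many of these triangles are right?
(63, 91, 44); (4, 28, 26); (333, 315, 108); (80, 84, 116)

(63,91,44): 44²+63² = 5905 < 8281 = 91² → obtuse
(4,28,26): 4²+26² = 692 < 784 = 28² → obtuse
(333,315,108): 108²+315² = 110889 = 333² → right
(80,84,116): 80²+84² = 13456 = 116² → right
2 of the 4 are right.

2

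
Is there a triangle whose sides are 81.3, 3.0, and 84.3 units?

No

The two shorter sides sum to 84.3, exactly equal to the longest side 84.3.
That gives only a degenerate (flat) triangle — the inequality must be strict.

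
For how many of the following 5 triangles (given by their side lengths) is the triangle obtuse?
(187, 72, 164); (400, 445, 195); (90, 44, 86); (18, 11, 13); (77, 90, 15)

(187,72,164): 72²+164² = 32080 < 34969 = 187² → obtuse
(400,445,195): 195²+400² = 198025 = 445² → right
(90,44,86): 44²+86² = 9332 > 8100 = 90² → acute
(18,11,13): 11²+13² = 290 < 324 = 18² → obtuse
(77,90,15): 15²+77² = 6154 < 8100 = 90² → obtuse
3 of the 5 are obtuse.

3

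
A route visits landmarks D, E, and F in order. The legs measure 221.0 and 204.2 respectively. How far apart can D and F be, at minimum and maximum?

16.8 ≤ DF ≤ 425.2

By the triangle inequality, |221.0 − 204.2| ≤ DF ≤ 221.0 + 204.2.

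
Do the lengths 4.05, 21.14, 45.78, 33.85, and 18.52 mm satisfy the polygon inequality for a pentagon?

Yes

A pentagon exists iff every side is shorter than the sum of the others — equivalently, the longest side is less than the sum of the rest.
Longest side 45.78 < 77.56 (sum of the remaining 4), so yes.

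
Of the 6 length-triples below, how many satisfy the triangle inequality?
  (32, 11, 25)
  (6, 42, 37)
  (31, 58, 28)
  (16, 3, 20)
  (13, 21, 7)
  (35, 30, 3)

(11,25,32): 11+25 > 32 → valid
(6,37,42): 6+37 > 42 → valid
(28,31,58): 28+31 > 58 → valid
(3,16,20): 3+16 ≤ 20 → not valid
(7,13,21): 7+13 ≤ 21 → not valid
(3,30,35): 3+30 ≤ 35 → not valid
3 of the 6 triples form a triangle.

3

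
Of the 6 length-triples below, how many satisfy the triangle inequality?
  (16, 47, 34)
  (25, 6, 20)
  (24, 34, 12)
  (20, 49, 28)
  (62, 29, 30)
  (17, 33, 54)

(16,34,47): 16+34 > 47 → valid
(6,20,25): 6+20 > 25 → valid
(12,24,34): 12+24 > 34 → valid
(20,28,49): 20+28 ≤ 49 → not valid
(29,30,62): 29+30 ≤ 62 → not valid
(17,33,54): 17+33 ≤ 54 → not valid
3 of the 6 triples form a triangle.

3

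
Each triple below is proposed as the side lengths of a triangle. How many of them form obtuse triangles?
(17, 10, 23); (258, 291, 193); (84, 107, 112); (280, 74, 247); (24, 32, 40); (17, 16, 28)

(17,10,23): 10²+17² = 389 < 529 = 23² → obtuse
(258,291,193): 193²+258² = 103813 > 84681 = 291² → acute
(84,107,112): 84²+107² = 18505 > 12544 = 112² → acute
(280,74,247): 74²+247² = 66485 < 78400 = 280² → obtuse
(24,32,40): 24²+32² = 1600 = 40² → right
(17,16,28): 16²+17² = 545 < 784 = 28² → obtuse
3 of the 6 are obtuse.

3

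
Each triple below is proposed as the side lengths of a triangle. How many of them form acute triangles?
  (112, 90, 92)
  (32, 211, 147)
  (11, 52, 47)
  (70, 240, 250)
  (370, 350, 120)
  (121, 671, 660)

1

(112,90,92): 90²+92² = 16564 > 12544 = 112² → acute
(32,211,147): 32+147 ≤ 211, not a triangle
(11,52,47): 11²+47² = 2330 < 2704 = 52² → obtuse
(70,240,250): 70²+240² = 62500 = 250² → right
(370,350,120): 120²+350² = 136900 = 370² → right
(121,671,660): 121²+660² = 450241 = 671² → right
1 of the 6 is acute.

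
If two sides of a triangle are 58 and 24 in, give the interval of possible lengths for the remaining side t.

By the triangle inequality, t must be less than 58 + 24 = 82 and greater than |58 − 24| = 34.

34 < t < 82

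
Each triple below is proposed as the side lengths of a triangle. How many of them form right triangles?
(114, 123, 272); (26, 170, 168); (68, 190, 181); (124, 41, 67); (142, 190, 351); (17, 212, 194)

(114,123,272): 114+123 ≤ 272, not a triangle
(26,170,168): 26²+168² = 28900 = 170² → right
(68,190,181): 68²+181² = 37385 > 36100 = 190² → acute
(124,41,67): 41+67 ≤ 124, not a triangle
(142,190,351): 142+190 ≤ 351, not a triangle
(17,212,194): 17+194 ≤ 212, not a triangle
1 of the 6 is right.

1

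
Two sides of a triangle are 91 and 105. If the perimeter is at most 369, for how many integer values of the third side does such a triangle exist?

Triangle inequality: 14 < x < 196. Perimeter ≤ 369 gives x ≤ 369 − 91 − 105 = 173.
So 14 < x ≤ 173; integers 15 through 173: 159 values.

159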